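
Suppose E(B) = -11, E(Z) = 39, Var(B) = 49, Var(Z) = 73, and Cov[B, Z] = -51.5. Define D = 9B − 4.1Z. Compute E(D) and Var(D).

E(D) = 9·E(B) + (-4.1)·E(Z) = 9·(-11) + (-4.1)·39 = -258.9.
Var(D) = a²·Var(B) + b²·Var(Z) + 2ab·Cov[B, Z] with a = 9, b = -4.1.
= 9²·49 + (-4.1)²·73 + 2·9·(-4.1)·(-51.5)
= 3969 + 1227.13 + 3800.7 = 8996.83.

E(D) = -258.9, Var(D) = 8996.83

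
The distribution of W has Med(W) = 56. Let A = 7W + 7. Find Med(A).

A linear map preserves order up to sign, so Med(A) = a·Med(W) + b = 7·56 + 7 = 399.

Med(A) = 399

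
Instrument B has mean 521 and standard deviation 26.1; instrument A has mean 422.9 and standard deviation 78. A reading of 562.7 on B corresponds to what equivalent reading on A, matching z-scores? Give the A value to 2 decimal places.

z = (562.7 − 521)/26.1 ≈ 1.5977.
A = 422.9 + z·78 = 422.9 + (562.7 − 521)·78/26.1 ≈ 547.52.

A = 547.52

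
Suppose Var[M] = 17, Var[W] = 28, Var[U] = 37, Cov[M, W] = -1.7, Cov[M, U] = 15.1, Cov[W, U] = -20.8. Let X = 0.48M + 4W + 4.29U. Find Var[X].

Var[X] = 474.67234

Var[X] = a²·Var[M] + b²·Var[W] + c²·Var[U] + 2ab·Cov[M, W] + 2ac·Cov[M, U] + 2bc·Cov[W, U], with a = 0.48, b = 4, c = 4.29.
= 3.9168 + 448 + 680.9517 + (-6.528) + 62.18784 + (-713.856)
= 474.67234.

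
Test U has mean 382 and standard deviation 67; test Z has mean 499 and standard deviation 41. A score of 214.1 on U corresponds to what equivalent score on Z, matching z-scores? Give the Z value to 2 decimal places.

z = (214.1 − 382)/67 ≈ -2.506.
Z = 499 + z·41 = 499 + (214.1 − 382)·41/67 ≈ 396.26.

Z = 396.26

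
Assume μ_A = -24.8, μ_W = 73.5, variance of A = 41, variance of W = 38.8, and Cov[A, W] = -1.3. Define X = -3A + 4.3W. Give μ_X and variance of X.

μ_X = 390.45, variance of X = 1119.952

μ_X = (-3)·μ_A + 4.3·μ_W = (-3)·(-24.8) + 4.3·73.5 = 390.45.
variance of X = a²·variance of A + b²·variance of W + 2ab·Cov[A, W] with a = -3, b = 4.3.
= (-3)²·41 + 4.3²·38.8 + 2·(-3)·4.3·(-1.3)
= 369 + 717.412 + 33.54 = 1119.952.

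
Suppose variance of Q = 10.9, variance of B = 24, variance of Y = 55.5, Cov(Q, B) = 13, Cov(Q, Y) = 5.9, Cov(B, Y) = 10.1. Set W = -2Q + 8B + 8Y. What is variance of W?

variance of W = a²·variance of Q + b²·variance of B + c²·variance of Y + 2ab·Cov(Q, B) + 2ac·Cov(Q, Y) + 2bc·Cov(B, Y), with a = -2, b = 8, c = 8.
= 43.6 + 1536 + 3552 + (-416) + (-188.8) + 1292.8
= 5819.6.

variance of W = 5819.6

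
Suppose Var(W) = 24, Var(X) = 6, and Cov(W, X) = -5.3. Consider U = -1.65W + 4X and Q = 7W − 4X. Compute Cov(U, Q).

By bilinearity, Cov(U, Q) = ac·Var(W) + bd·Var(X) + (ad+bc)·Cov(W, X), with a=-1.65, b=4, c=7, d=-4.
ac·Var(W) = (-1.65)·7·24 = -277.2
bd·Var(X) = 4·(-4)·6 = -96
(ad+bc)·Cov(W, X) = (34.6)·(-5.3) = -183.38
Cov(U, Q) = -277.2 + (-96) + (-183.38) = -556.58.

Cov(U, Q) = -556.58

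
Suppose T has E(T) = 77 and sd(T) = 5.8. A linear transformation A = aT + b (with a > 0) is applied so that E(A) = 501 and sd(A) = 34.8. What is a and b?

a = 6, b = 39

sd(A) = a·sd(T) (a > 0), so a = 34.8/5.8 = 6.
E(A) = a·E(T) + b, so b = 501 − 6·77 = 39.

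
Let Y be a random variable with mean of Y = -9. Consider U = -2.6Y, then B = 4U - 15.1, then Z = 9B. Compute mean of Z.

mean of U = (-2.6)·(-9) = 23.4.
mean of B = 4·23.4 + (-15.1) = 78.5.
mean of Z = 9·78.5 = 706.5.

mean of Z = 706.5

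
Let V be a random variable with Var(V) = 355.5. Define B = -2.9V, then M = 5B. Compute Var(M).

Var(M) = 74743.875

Var(B) = (-2.9)²·355.5 = 2989.755.
Var(M) = 5²·2989.755 = 74743.875.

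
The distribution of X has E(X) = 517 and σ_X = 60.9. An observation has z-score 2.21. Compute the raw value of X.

X = E(X) + z·σ_X = 517 + 2.21·60.9 = 651.589.

X = 651.589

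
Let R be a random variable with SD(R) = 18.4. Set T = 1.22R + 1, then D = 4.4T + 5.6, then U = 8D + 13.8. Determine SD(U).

SD(U) = 790.1696

SD(T) = |1.22|·18.4 = 22.448.
SD(D) = |4.4|·22.448 = 98.7712.
SD(U) = |8|·98.7712 = 790.1696.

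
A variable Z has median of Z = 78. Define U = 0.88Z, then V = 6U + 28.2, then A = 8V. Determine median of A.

median of A = 3520.32

median of U = 0.88·78 = 68.64.
median of V = 6·68.64 + 28.2 = 440.04.
median of A = 8·440.04 = 3520.32.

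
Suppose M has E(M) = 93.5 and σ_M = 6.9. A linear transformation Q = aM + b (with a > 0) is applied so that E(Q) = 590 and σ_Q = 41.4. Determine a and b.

a = 6, b = 29

σ_Q = a·σ_M (a > 0), so a = 41.4/6.9 = 6.
E(Q) = a·E(M) + b, so b = 590 − 6·93.5 = 29.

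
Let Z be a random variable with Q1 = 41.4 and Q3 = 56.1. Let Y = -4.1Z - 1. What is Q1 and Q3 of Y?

a = -4.1 < 0 reverses order: Q1(Y) comes from Q3(Z), Q3(Y) from Q1(Z).
Q1(Y) = (-4.1)·56.1 + (-1) = -231.01; Q3(Y) = (-4.1)·41.4 + (-1) = -170.74.

Q1(Y) = -231.01, Q3(Y) = -170.74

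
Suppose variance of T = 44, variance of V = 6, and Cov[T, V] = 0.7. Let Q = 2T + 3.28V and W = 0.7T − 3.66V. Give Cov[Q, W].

Cov[Q, W] = -13.9456

By bilinearity, Cov[Q, W] = ac·variance of T + bd·variance of V + (ad+bc)·Cov[T, V], with a=2, b=3.28, c=0.7, d=-3.66.
ac·variance of T = 2·0.7·44 = 61.6
bd·variance of V = 3.28·(-3.66)·6 = -72.0288
(ad+bc)·Cov[T, V] = (-5.024)·0.7 = -3.5168
Cov[Q, W] = 61.6 + (-72.0288) + (-3.5168) = -13.9456.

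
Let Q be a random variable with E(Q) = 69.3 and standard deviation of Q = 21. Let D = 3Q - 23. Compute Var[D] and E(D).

Var[D] = 3969, E(D) = 184.9

D = 3Q - 23 is linear with a = 3, b = -23.
Var[Q] = 21² = 441.
Var[D] = a²·Var[Q] = 3²·441 = 3969 (the additive constant -23 does not affect variance).
E(D) = a·E(Q) + b = 3·69.3 + (-23) = 184.9.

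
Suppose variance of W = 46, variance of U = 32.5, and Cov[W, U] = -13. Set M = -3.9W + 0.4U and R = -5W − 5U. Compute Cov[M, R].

Cov[M, R] = 604.5

By bilinearity, Cov[M, R] = ac·variance of W + bd·variance of U + (ad+bc)·Cov[W, U], with a=-3.9, b=0.4, c=-5, d=-5.
ac·variance of W = (-3.9)·(-5)·46 = 897
bd·variance of U = 0.4·(-5)·32.5 = -65
(ad+bc)·Cov[W, U] = (17.5)·(-13) = -227.5
Cov[M, R] = 897 + (-65) + (-227.5) = 604.5.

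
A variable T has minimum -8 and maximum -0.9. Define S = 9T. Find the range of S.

Range(S) = 63.9

Range of T = -0.9 − (-8) = 7.1.
Range(S) = |a|·Range(T) = |9|·7.1 = 63.9.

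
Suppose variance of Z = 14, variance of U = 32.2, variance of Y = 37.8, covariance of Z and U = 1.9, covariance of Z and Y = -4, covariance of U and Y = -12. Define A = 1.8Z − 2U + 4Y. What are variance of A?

variance of A = a²·variance of Z + b²·variance of U + c²·variance of Y + 2ab·covariance of Z and U + 2ac·covariance of Z and Y + 2bc·covariance of U and Y, with a = 1.8, b = -2, c = 4.
= 45.36 + 128.8 + 604.8 + (-13.68) + (-57.6) + 192
= 899.68.

variance of A = 899.68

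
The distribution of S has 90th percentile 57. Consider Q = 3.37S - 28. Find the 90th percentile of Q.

90th percentile of Q = 164.09

Since a = 3.37 > 0 the transformation is increasing, so the 90th percentile of Q = a·(P_{90} of S) + b = 3.37·57 + (-28) = 164.09.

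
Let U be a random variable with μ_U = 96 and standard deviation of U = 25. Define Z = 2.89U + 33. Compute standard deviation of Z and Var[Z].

Z = 2.89U + 33 is linear with a = 2.89, b = 33.
standard deviation of Z = |a|·standard deviation of U = |2.89|·25 = 72.25.
Var[U] = 25² = 625.
Var[Z] = a²·Var[U] = 2.89²·625 = 5220.0625 (the additive constant 33 does not affect variance).

standard deviation of Z = 72.25, Var[Z] = 5220.0625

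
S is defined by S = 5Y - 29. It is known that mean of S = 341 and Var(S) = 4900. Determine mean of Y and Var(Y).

mean of Y = 74, Var(Y) = 196

From S = 5Y - 29: mean of S = a·mean of Y + b, so mean of Y = (mean of S − b)/a = (341 − (-29))/5 = 74.
Var(S) = a²·Var(Y), so Var(Y) = 4900/5² = 196.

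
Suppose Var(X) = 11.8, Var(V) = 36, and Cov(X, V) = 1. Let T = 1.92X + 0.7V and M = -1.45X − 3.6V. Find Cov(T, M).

Cov(T, M) = -131.4982

By bilinearity, Cov(T, M) = ac·Var(X) + bd·Var(V) + (ad+bc)·Cov(X, V), with a=1.92, b=0.7, c=-1.45, d=-3.6.
ac·Var(X) = 1.92·(-1.45)·11.8 = -32.8512
bd·Var(V) = 0.7·(-3.6)·36 = -90.72
(ad+bc)·Cov(X, V) = (-7.927)·1 = -7.927
Cov(T, M) = -32.8512 + (-90.72) + (-7.927) = -131.4982.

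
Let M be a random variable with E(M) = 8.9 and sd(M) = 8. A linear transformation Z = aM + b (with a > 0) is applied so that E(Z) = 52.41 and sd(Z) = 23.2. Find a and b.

a = 2.9, b = 26.6

sd(Z) = a·sd(M) (a > 0), so a = 23.2/8 = 2.9.
E(Z) = a·E(M) + b, so b = 52.41 − 2.9·8.9 = 26.6.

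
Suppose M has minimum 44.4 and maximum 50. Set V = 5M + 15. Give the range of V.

Range(V) = 28

Range of M = 50 − 44.4 = 5.6.
Range(V) = |a|·Range(M) = |5|·5.6 = 28.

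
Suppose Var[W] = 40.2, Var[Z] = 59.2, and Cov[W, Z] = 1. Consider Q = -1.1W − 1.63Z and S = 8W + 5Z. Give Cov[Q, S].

Cov[Q, S] = -854.78

By bilinearity, Cov[Q, S] = ac·Var[W] + bd·Var[Z] + (ad+bc)·Cov[W, Z], with a=-1.1, b=-1.63, c=8, d=5.
ac·Var[W] = (-1.1)·8·40.2 = -353.76
bd·Var[Z] = (-1.63)·5·59.2 = -482.48
(ad+bc)·Cov[W, Z] = (-18.54)·1 = -18.54
Cov[Q, S] = -353.76 + (-482.48) + (-18.54) = -854.78.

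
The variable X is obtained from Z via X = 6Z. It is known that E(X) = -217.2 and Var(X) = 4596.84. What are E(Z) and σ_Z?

E(Z) = -36.2, σ_Z = 11.3

From X = 6Z: E(X) = a·E(Z) + b, so E(Z) = (E(X) − b)/a = (-217.2 − 0)/6 = -36.2.
σ_X = √4596.84 = 67.8.
σ_X = |a|·σ_Z, so σ_Z = 67.8/|6| = 11.3.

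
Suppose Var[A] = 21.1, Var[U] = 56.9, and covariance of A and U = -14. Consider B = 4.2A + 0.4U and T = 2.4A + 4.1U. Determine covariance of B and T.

By bilinearity, covariance of B and T = ac·Var[A] + bd·Var[U] + (ad+bc)·covariance of A and U, with a=4.2, b=0.4, c=2.4, d=4.1.
ac·Var[A] = 4.2·2.4·21.1 = 212.688
bd·Var[U] = 0.4·4.1·56.9 = 93.316
(ad+bc)·covariance of A and U = (18.18)·(-14) = -254.52
covariance of B and T = 212.688 + 93.316 + (-254.52) = 51.484.

covariance of B and T = 51.484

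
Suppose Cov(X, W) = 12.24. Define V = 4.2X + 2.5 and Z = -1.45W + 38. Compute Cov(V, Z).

Cov(V, Z) = a·c·Cov(X, W) = 4.2·(-1.45)·12.24 = -74.5416. Additive constants drop out.

Cov(V, Z) = -74.5416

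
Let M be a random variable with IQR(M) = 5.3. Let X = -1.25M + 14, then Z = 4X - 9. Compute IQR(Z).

IQR(X) = |-1.25|·5.3 = 6.625.
IQR(Z) = |4|·6.625 = 26.5.

IQR(Z) = 26.5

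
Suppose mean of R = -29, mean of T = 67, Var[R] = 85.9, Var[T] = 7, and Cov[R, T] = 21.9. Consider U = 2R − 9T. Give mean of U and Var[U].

mean of U = 2·mean of R + (-9)·mean of T = 2·(-29) + (-9)·67 = -661.
Var[U] = a²·Var[R] + b²·Var[T] + 2ab·Cov[R, T] with a = 2, b = -9.
= 2²·85.9 + (-9)²·7 + 2·2·(-9)·21.9
= 343.6 + 567 + (-788.4) = 122.2.

mean of U = -661, Var[U] = 122.2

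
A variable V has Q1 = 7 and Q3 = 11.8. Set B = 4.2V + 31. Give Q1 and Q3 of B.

a = 4.2 > 0: Q1(B) = a·Q1(V)+b = 60.4, Q3(B) = a·Q3(V)+b = 80.56.

Q1(B) = 60.4, Q3(B) = 80.56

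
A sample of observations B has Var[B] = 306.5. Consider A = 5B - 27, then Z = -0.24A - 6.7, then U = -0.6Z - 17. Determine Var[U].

Var[U] = 158.8896

Var[A] = 5²·306.5 = 7662.5.
Var[Z] = (-0.24)²·7662.5 = 441.36.
Var[U] = (-0.6)²·441.36 = 158.8896.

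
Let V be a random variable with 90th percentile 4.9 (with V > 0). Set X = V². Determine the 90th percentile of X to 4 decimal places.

90th percentile of X = 24.01

V² is increasing, so P_{90}(X) = g(P_{90}(V)) = 24.01.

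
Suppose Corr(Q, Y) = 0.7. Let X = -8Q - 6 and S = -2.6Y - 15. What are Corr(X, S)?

Corr(X, S) = 0.7

Linear rescalings preserve correlation up to sign; here the slopes -8 and -2.6 have the same sign, so Corr(X, S) = Corr(Q, Y) = 0.7.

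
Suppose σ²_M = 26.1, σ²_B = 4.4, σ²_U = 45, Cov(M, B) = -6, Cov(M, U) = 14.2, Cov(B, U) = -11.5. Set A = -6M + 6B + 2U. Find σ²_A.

σ²_A = a²·σ²_M + b²·σ²_B + c²·σ²_U + 2ab·Cov(M, B) + 2ac·Cov(M, U) + 2bc·Cov(B, U), with a = -6, b = 6, c = 2.
= 939.6 + 158.4 + 180 + 432 + (-340.8) + (-276)
= 1093.2.

σ²_A = 1093.2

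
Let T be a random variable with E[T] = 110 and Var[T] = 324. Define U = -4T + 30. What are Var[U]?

Var[U] = 5184

U = -4T + 30 is linear with a = -4, b = 30.
Var[U] = a²·Var[T] = (-4)²·324 = 5184 (the additive constant 30 does not affect variance).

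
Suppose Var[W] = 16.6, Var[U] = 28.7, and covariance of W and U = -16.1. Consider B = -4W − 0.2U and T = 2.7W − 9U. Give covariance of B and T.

covariance of B and T = -698.526

By bilinearity, covariance of B and T = ac·Var[W] + bd·Var[U] + (ad+bc)·covariance of W and U, with a=-4, b=-0.2, c=2.7, d=-9.
ac·Var[W] = (-4)·2.7·16.6 = -179.28
bd·Var[U] = (-0.2)·(-9)·28.7 = 51.66
(ad+bc)·covariance of W and U = (35.46)·(-16.1) = -570.906
covariance of B and T = -179.28 + 51.66 + (-570.906) = -698.526.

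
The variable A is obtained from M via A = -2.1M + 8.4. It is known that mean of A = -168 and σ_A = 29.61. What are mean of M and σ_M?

mean of M = 84, σ_M = 14.1

From A = -2.1M + 8.4: mean of A = a·mean of M + b, so mean of M = (mean of A − b)/a = (-168 − 8.4)/(-2.1) = 84.
σ_A = |a|·σ_M, so σ_M = 29.61/|-2.1| = 14.1.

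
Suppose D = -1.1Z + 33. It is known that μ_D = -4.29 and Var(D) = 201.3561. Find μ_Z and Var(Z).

From D = -1.1Z + 33: μ_D = a·μ_Z + b, so μ_Z = (μ_D − b)/a = (-4.29 − 33)/(-1.1) = 33.9.
Var(D) = a²·Var(Z), so Var(Z) = 201.3561/(-1.1)² = 166.41.

μ_Z = 33.9, Var(Z) = 166.41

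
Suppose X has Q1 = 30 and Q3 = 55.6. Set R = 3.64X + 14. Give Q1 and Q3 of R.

a = 3.64 > 0: Q1(R) = a·Q1(X)+b = 123.2, Q3(R) = a·Q3(X)+b = 216.384.

Q1(R) = 123.2, Q3(R) = 216.384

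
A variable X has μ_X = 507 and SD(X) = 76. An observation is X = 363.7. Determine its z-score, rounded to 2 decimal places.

z = (X − μ_X) / SD(X) = (363.7 − 507) / 76 ≈ -1.89.

z = -1.89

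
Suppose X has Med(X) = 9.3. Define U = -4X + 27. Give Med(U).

A linear map preserves order up to sign, so Med(U) = a·Med(X) + b = (-4)·9.3 + 27 = -10.2.

Med(U) = -10.2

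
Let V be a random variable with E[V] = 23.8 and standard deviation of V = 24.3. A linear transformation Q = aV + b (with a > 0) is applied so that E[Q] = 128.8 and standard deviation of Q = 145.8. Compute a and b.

a = 6, b = -14

standard deviation of Q = a·standard deviation of V (a > 0), so a = 145.8/24.3 = 6.
E[Q] = a·E[V] + b, so b = 128.8 − 6·23.8 = -14.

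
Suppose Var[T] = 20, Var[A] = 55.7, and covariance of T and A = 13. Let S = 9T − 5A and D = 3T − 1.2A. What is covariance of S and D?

By bilinearity, covariance of S and D = ac·Var[T] + bd·Var[A] + (ad+bc)·covariance of T and A, with a=9, b=-5, c=3, d=-1.2.
ac·Var[T] = 9·3·20 = 540
bd·Var[A] = (-5)·(-1.2)·55.7 = 334.2
(ad+bc)·covariance of T and A = (-25.8)·13 = -335.4
covariance of S and D = 540 + 334.2 + (-335.4) = 538.8.

covariance of S and D = 538.8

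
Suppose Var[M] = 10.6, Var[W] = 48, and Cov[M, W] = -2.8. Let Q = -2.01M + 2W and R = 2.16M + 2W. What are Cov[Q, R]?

By bilinearity, Cov[Q, R] = ac·Var[M] + bd·Var[W] + (ad+bc)·Cov[M, W], with a=-2.01, b=2, c=2.16, d=2.
ac·Var[M] = (-2.01)·2.16·10.6 = -46.02096
bd·Var[W] = 2·2·48 = 192
(ad+bc)·Cov[M, W] = (0.3)·(-2.8) = -0.84
Cov[Q, R] = -46.02096 + 192 + (-0.84) = 145.13904.

Cov[Q, R] = 145.13904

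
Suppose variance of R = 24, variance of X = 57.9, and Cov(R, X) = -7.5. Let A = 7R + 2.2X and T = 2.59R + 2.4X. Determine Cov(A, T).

Cov(A, T) = 572.097

By bilinearity, Cov(A, T) = ac·variance of R + bd·variance of X + (ad+bc)·Cov(R, X), with a=7, b=2.2, c=2.59, d=2.4.
ac·variance of R = 7·2.59·24 = 435.12
bd·variance of X = 2.2·2.4·57.9 = 305.712
(ad+bc)·Cov(R, X) = (22.498)·(-7.5) = -168.735
Cov(A, T) = 435.12 + 305.712 + (-168.735) = 572.097.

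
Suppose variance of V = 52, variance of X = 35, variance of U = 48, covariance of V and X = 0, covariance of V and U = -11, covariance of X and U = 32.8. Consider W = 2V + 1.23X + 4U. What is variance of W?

variance of W = 1175.7035

variance of W = a²·variance of V + b²·variance of X + c²·variance of U + 2ab·covariance of V and X + 2ac·covariance of V and U + 2bc·covariance of X and U, with a = 2, b = 1.23, c = 4.
= 208 + 52.9515 + 768 + 0 + (-176) + 322.752
= 1175.7035.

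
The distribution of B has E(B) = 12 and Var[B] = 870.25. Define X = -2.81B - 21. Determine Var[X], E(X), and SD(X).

Var[X] = 6871.581025, E(X) = -54.72, SD(X) = 82.895

X = -2.81B - 21 is linear with a = -2.81, b = -21.
Var[X] = a²·Var[B] = (-2.81)²·870.25 = 6871.581025 (the additive constant -21 does not affect variance).
E(X) = a·E(B) + b = (-2.81)·12 + (-21) = -54.72.
SD(B) = √870.25 = 29.5.
SD(X) = |a|·SD(B) = |-2.81|·29.5 = 82.895.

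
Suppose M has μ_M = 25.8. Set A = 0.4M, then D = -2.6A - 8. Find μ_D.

μ_D = -34.832

μ_A = 0.4·25.8 = 10.32.
μ_D = (-2.6)·10.32 + (-8) = -34.832.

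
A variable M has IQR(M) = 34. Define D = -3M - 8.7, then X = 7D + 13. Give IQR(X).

IQR(D) = |-3|·34 = 102.
IQR(X) = |7|·102 = 714.

IQR(X) = 714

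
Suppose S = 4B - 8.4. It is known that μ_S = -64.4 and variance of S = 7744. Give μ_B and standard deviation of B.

From S = 4B - 8.4: μ_S = a·μ_B + b, so μ_B = (μ_S − b)/a = (-64.4 − (-8.4))/4 = -14.
standard deviation of S = √7744 = 88.
standard deviation of S = |a|·standard deviation of B, so standard deviation of B = 88/|4| = 22.

μ_B = -14, standard deviation of B = 22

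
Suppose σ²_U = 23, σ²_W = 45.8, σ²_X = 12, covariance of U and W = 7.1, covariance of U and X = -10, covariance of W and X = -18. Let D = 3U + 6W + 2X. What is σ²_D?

σ²_D = 1607.4

σ²_D = a²·σ²_U + b²·σ²_W + c²·σ²_X + 2ab·covariance of U and W + 2ac·covariance of U and X + 2bc·covariance of W and X, with a = 3, b = 6, c = 2.
= 207 + 1648.8 + 48 + 255.6 + (-120) + (-432)
= 1607.4.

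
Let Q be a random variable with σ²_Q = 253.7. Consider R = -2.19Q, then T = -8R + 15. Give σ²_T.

σ²_T = 77873.31648

σ²_R = (-2.19)²·253.7 = 1216.77057.
σ²_T = (-8)²·1216.77057 = 77873.31648.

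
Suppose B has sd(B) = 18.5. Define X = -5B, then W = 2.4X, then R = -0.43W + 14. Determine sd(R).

sd(X) = |-5|·18.5 = 92.5.
sd(W) = |2.4|·92.5 = 222.
sd(R) = |-0.43|·222 = 95.46.

sd(R) = 95.46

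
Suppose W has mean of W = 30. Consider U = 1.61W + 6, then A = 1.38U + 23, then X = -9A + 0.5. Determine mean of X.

mean of U = 1.61·30 + 6 = 54.3.
mean of A = 1.38·54.3 + 23 = 97.934.
mean of X = (-9)·97.934 + 0.5 = -880.906.

mean of X = -880.906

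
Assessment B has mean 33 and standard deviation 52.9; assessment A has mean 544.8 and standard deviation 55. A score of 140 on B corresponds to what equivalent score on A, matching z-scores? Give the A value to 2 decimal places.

z = (140 − 33)/52.9 ≈ 2.0227.
A = 544.8 + z·55 = 544.8 + (140 − 33)·55/52.9 ≈ 656.05.

A = 656.05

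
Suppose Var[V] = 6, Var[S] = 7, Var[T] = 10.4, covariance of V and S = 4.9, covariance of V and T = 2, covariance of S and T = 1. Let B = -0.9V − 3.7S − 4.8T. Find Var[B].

Var[B] = a²·Var[V] + b²·Var[S] + c²·Var[T] + 2ab·covariance of V and S + 2ac·covariance of V and T + 2bc·covariance of S and T, with a = -0.9, b = -3.7, c = -4.8.
= 4.86 + 95.83 + 239.616 + 32.634 + 17.28 + 35.52
= 425.74.

Var[B] = 425.74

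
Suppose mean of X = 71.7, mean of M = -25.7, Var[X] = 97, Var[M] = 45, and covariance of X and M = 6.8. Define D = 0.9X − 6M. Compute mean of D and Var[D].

mean of D = 218.73, Var[D] = 1625.13

mean of D = 0.9·mean of X + (-6)·mean of M = 0.9·71.7 + (-6)·(-25.7) = 218.73.
Var[D] = a²·Var[X] + b²·Var[M] + 2ab·covariance of X and M with a = 0.9, b = -6.
= 0.9²·97 + (-6)²·45 + 2·0.9·(-6)·6.8
= 78.57 + 1620 + (-73.44) = 1625.13.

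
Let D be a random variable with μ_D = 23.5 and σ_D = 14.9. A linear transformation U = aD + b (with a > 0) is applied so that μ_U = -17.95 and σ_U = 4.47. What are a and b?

σ_U = a·σ_D (a > 0), so a = 4.47/14.9 = 0.3.
μ_U = a·μ_D + b, so b = -17.95 − 0.3·23.5 = -25.

a = 0.3, b = -25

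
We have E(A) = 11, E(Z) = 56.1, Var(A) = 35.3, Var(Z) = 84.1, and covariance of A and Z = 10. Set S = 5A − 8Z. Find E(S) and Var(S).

E(S) = 5·E(A) + (-8)·E(Z) = 5·11 + (-8)·56.1 = -393.8.
Var(S) = a²·Var(A) + b²·Var(Z) + 2ab·covariance of A and Z with a = 5, b = -8.
= 5²·35.3 + (-8)²·84.1 + 2·5·(-8)·10
= 882.5 + 5382.4 + (-800) = 5464.9.

E(S) = -393.8, Var(S) = 5464.9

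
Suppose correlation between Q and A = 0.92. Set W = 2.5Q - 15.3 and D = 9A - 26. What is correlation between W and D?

Linear rescalings preserve correlation up to sign; here the slopes 2.5 and 9 have the same sign, so correlation between W and D = correlation between Q and A = 0.92.

correlation between W and D = 0.92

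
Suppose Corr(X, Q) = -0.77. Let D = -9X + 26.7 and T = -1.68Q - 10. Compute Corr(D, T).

Linear rescalings preserve correlation up to sign; here the slopes -9 and -1.68 have the same sign, so Corr(D, T) = Corr(X, Q) = -0.77.

Corr(D, T) = -0.77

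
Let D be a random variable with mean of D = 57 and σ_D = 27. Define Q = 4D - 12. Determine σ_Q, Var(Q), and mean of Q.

σ_Q = 108, Var(Q) = 11664, mean of Q = 216

Q = 4D - 12 is linear with a = 4, b = -12.
σ_Q = |a|·σ_D = |4|·27 = 108.
Var(D) = 27² = 729.
Var(Q) = a²·Var(D) = 4²·729 = 11664 (the additive constant -12 does not affect variance).
mean of Q = a·mean of D + b = 4·57 + (-12) = 216.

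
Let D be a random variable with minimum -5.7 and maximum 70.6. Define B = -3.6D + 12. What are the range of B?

Range of D = 70.6 − (-5.7) = 76.3.
Range(B) = |a|·Range(D) = |-3.6|·76.3 = 274.68.

Range(B) = 274.68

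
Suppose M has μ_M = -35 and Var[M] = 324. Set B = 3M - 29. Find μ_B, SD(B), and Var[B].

μ_B = -134, SD(B) = 54, Var[B] = 2916

B = 3M - 29 is linear with a = 3, b = -29.
μ_B = a·μ_M + b = 3·(-35) + (-29) = -134.
SD(M) = √324 = 18.
SD(B) = |a|·SD(M) = |3|·18 = 54.
Var[B] = a²·Var[M] = 3²·324 = 2916 (the additive constant -29 does not affect variance).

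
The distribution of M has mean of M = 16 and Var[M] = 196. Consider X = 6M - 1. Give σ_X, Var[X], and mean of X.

σ_X = 84, Var[X] = 7056, mean of X = 95

X = 6M - 1 is linear with a = 6, b = -1.
σ_M = √196 = 14.
σ_X = |a|·σ_M = |6|·14 = 84.
Var[X] = a²·Var[M] = 6²·196 = 7056 (the additive constant -1 does not affect variance).
mean of X = a·mean of M + b = 6·16 + (-1) = 95.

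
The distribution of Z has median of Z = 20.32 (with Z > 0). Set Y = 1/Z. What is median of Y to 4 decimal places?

median of Y = 0.0492

1/Z is monotone on this domain, so median of Y = 1/(20.32) ≈ 0.0492.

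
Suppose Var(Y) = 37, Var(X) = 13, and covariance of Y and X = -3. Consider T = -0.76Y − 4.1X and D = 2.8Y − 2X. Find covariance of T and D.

covariance of T and D = 57.744

By bilinearity, covariance of T and D = ac·Var(Y) + bd·Var(X) + (ad+bc)·covariance of Y and X, with a=-0.76, b=-4.1, c=2.8, d=-2.
ac·Var(Y) = (-0.76)·2.8·37 = -78.736
bd·Var(X) = (-4.1)·(-2)·13 = 106.6
(ad+bc)·covariance of Y and X = (-9.96)·(-3) = 29.88
covariance of T and D = -78.736 + 106.6 + 29.88 = 57.744.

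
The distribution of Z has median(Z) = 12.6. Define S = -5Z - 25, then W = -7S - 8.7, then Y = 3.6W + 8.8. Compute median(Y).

median(S) = (-5)·12.6 + (-25) = -88.
median(W) = (-7)·(-88) + (-8.7) = 607.3.
median(Y) = 3.6·607.3 + 8.8 = 2195.08.

median(Y) = 2195.08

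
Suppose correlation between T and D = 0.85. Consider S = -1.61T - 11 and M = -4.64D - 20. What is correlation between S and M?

Linear rescalings preserve correlation up to sign; here the slopes -1.61 and -4.64 have the same sign, so correlation between S and M = correlation between T and D = 0.85.

correlation between S and M = 0.85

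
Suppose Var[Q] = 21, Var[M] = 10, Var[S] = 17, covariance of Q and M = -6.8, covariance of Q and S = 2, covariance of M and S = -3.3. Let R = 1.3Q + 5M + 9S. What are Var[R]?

Var[R] = a²·Var[Q] + b²·Var[M] + c²·Var[S] + 2ab·covariance of Q and M + 2ac·covariance of Q and S + 2bc·covariance of M and S, with a = 1.3, b = 5, c = 9.
= 35.49 + 250 + 1377 + (-88.4) + 46.8 + (-297)
= 1323.89.

Var[R] = 1323.89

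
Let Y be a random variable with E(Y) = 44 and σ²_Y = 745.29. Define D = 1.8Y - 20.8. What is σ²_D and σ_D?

D = 1.8Y - 20.8 is linear with a = 1.8, b = -20.8.
σ²_D = a²·σ²_Y = 1.8²·745.29 = 2414.7396 (the additive constant -20.8 does not affect variance).
σ_Y = √745.29 = 27.3.
σ_D = |a|·σ_Y = |1.8|·27.3 = 49.14.

σ²_D = 2414.7396, σ_D = 49.14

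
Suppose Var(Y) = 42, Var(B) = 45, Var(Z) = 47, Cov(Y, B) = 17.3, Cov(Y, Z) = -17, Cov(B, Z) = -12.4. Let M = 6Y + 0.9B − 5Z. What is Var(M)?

Var(M) = 4041.89

Var(M) = a²·Var(Y) + b²·Var(B) + c²·Var(Z) + 2ab·Cov(Y, B) + 2ac·Cov(Y, Z) + 2bc·Cov(B, Z), with a = 6, b = 0.9, c = -5.
= 1512 + 36.45 + 1175 + 186.84 + 1020 + 111.6
= 4041.89.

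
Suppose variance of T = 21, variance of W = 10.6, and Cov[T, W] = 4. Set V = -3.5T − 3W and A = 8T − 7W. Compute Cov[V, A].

Cov[V, A] = -363.4

By bilinearity, Cov[V, A] = ac·variance of T + bd·variance of W + (ad+bc)·Cov[T, W], with a=-3.5, b=-3, c=8, d=-7.
ac·variance of T = (-3.5)·8·21 = -588
bd·variance of W = (-3)·(-7)·10.6 = 222.6
(ad+bc)·Cov[T, W] = (0.5)·4 = 2
Cov[V, A] = -588 + 222.6 + 2 = -363.4.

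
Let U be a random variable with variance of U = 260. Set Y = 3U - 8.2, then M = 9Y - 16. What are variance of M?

variance of Y = 3²·260 = 2340.
variance of M = 9²·2340 = 189540.

variance of M = 189540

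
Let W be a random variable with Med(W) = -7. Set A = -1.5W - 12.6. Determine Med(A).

A linear map preserves order up to sign, so Med(A) = a·Med(W) + b = (-1.5)·(-7) + (-12.6) = -2.1.

Med(A) = -2.1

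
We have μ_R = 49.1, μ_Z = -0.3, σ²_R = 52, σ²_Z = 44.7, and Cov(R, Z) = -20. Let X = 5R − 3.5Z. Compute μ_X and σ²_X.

μ_X = 246.55, σ²_X = 2547.575

μ_X = 5·μ_R + (-3.5)·μ_Z = 5·49.1 + (-3.5)·(-0.3) = 246.55.
σ²_X = a²·σ²_R + b²·σ²_Z + 2ab·Cov(R, Z) with a = 5, b = -3.5.
= 5²·52 + (-3.5)²·44.7 + 2·5·(-3.5)·(-20)
= 1300 + 547.575 + 700 = 2547.575.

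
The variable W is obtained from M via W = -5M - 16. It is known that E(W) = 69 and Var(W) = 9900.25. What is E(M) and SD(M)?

From W = -5M - 16: E(W) = a·E(M) + b, so E(M) = (E(W) − b)/a = (69 − (-16))/(-5) = -17.
SD(W) = √9900.25 = 99.5.
SD(W) = |a|·SD(M), so SD(M) = 99.5/|-5| = 19.9.

E(M) = -17, SD(M) = 19.9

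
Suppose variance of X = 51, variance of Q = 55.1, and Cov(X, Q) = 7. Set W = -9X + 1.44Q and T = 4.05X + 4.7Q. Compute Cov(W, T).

Cov(W, T) = -1741.3092

By bilinearity, Cov(W, T) = ac·variance of X + bd·variance of Q + (ad+bc)·Cov(X, Q), with a=-9, b=1.44, c=4.05, d=4.7.
ac·variance of X = (-9)·4.05·51 = -1858.95
bd·variance of Q = 1.44·4.7·55.1 = 372.9168
(ad+bc)·Cov(X, Q) = (-36.468)·7 = -255.276
Cov(W, T) = -1858.95 + 372.9168 + (-255.276) = -1741.3092.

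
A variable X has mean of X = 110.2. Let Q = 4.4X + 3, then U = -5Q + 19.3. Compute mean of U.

mean of Q = 4.4·110.2 + 3 = 487.88.
mean of U = (-5)·487.88 + 19.3 = -2420.1.

mean of U = -2420.1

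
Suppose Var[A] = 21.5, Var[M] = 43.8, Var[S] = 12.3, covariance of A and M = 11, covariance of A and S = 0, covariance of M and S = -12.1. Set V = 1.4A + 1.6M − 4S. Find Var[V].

Var[V] = 555.228

Var[V] = a²·Var[A] + b²·Var[M] + c²·Var[S] + 2ab·covariance of A and M + 2ac·covariance of A and S + 2bc·covariance of M and S, with a = 1.4, b = 1.6, c = -4.
= 42.14 + 112.128 + 196.8 + 49.28 + 0 + 154.88
= 555.228.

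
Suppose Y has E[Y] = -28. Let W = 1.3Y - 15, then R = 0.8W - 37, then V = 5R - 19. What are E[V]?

E[W] = 1.3·(-28) + (-15) = -51.4.
E[R] = 0.8·(-51.4) + (-37) = -78.12.
E[V] = 5·(-78.12) + (-19) = -409.6.

E[V] = -409.6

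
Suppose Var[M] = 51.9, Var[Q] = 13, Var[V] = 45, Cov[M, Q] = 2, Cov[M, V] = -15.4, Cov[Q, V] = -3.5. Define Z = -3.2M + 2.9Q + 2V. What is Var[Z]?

Var[Z] = 940.186

Var[Z] = a²·Var[M] + b²·Var[Q] + c²·Var[V] + 2ab·Cov[M, Q] + 2ac·Cov[M, V] + 2bc·Cov[Q, V], with a = -3.2, b = 2.9, c = 2.
= 531.456 + 109.33 + 180 + (-37.12) + 197.12 + (-40.6)
= 940.186.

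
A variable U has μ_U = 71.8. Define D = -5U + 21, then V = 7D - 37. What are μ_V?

μ_D = (-5)·71.8 + 21 = -338.
μ_V = 7·(-338) + (-37) = -2403.

μ_V = -2403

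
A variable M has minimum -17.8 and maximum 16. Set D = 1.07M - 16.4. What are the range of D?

Range(D) = 36.166

Range of M = 16 − (-17.8) = 33.8.
Range(D) = |a|·Range(M) = |1.07|·33.8 = 36.166.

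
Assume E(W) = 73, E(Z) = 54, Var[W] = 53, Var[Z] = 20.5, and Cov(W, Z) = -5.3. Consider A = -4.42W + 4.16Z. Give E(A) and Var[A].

E(A) = -98.02, Var[A] = 1585.09832

E(A) = (-4.42)·E(W) + 4.16·E(Z) = (-4.42)·73 + 4.16·54 = -98.02.
Var[A] = a²·Var[W] + b²·Var[Z] + 2ab·Cov(W, Z) with a = -4.42, b = 4.16.
= (-4.42)²·53 + 4.16²·20.5 + 2·(-4.42)·4.16·(-5.3)
= 1035.4292 + 354.7648 + 194.90432 = 1585.09832.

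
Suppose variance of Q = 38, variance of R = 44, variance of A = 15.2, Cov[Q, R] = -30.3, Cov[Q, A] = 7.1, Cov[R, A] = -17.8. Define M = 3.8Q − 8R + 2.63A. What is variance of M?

variance of M = 6203.03568

variance of M = a²·variance of Q + b²·variance of R + c²·variance of A + 2ab·Cov[Q, R] + 2ac·Cov[Q, A] + 2bc·Cov[R, A], with a = 3.8, b = -8, c = 2.63.
= 548.72 + 2816 + 105.13688 + 1842.24 + 141.9148 + 749.024
= 6203.03568.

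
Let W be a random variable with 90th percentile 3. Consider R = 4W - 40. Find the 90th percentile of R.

Since a = 4 > 0 the transformation is increasing, so the 90th percentile of R = a·(P_{90} of W) + b = 4·3 + (-40) = -28.

90th percentile of R = -28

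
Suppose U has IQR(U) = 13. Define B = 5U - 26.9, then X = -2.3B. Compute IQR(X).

IQR(B) = |5|·13 = 65.
IQR(X) = |-2.3|·65 = 149.5.

IQR(X) = 149.5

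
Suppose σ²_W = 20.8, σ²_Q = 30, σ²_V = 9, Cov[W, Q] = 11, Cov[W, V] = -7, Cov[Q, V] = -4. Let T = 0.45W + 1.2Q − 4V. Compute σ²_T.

σ²_T = a²·σ²_W + b²·σ²_Q + c²·σ²_V + 2ab·Cov[W, Q] + 2ac·Cov[W, V] + 2bc·Cov[Q, V], with a = 0.45, b = 1.2, c = -4.
= 4.212 + 43.2 + 144 + 11.88 + 25.2 + 38.4
= 266.892.

σ²_T = 266.892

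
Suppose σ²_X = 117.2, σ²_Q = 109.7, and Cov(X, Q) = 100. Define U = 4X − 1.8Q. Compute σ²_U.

σ²_U = a²·σ²_X + b²·σ²_Q + 2ab·Cov(X, Q) with a = 4, b = -1.8.
= 4²·117.2 + (-1.8)²·109.7 + 2·4·(-1.8)·100
= 1875.2 + 355.428 + (-1440) = 790.628.

σ²_U = 790.628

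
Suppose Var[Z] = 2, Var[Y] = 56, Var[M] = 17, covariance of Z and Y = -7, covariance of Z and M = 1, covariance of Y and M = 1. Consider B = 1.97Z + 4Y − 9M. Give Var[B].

Var[B] = 2062.9818

Var[B] = a²·Var[Z] + b²·Var[Y] + c²·Var[M] + 2ab·covariance of Z and Y + 2ac·covariance of Z and M + 2bc·covariance of Y and M, with a = 1.97, b = 4, c = -9.
= 7.7618 + 896 + 1377 + (-110.32) + (-35.46) + (-72)
= 2062.9818.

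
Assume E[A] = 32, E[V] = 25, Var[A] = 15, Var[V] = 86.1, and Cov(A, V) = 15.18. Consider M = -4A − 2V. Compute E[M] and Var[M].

E[M] = -178, Var[M] = 827.28

E[M] = (-4)·E[A] + (-2)·E[V] = (-4)·32 + (-2)·25 = -178.
Var[M] = a²·Var[A] + b²·Var[V] + 2ab·Cov(A, V) with a = -4, b = -2.
= (-4)²·15 + (-2)²·86.1 + 2·(-4)·(-2)·15.18
= 240 + 344.4 + 242.88 = 827.28.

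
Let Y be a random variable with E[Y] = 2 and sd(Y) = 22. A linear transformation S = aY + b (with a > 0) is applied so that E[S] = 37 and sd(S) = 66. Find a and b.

a = 3, b = 31

sd(S) = a·sd(Y) (a > 0), so a = 66/22 = 3.
E[S] = a·E[Y] + b, so b = 37 − 3·2 = 31.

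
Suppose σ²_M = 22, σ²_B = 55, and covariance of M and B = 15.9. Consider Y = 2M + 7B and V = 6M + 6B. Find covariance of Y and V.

covariance of Y and V = 3432.6

By bilinearity, covariance of Y and V = ac·σ²_M + bd·σ²_B + (ad+bc)·covariance of M and B, with a=2, b=7, c=6, d=6.
ac·σ²_M = 2·6·22 = 264
bd·σ²_B = 7·6·55 = 2310
(ad+bc)·covariance of M and B = (54)·15.9 = 858.6
covariance of Y and V = 264 + 2310 + 858.6 = 3432.6.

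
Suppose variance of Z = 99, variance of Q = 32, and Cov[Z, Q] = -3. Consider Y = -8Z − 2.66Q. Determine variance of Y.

variance of Y = a²·variance of Z + b²·variance of Q + 2ab·Cov[Z, Q] with a = -8, b = -2.66.
= (-8)²·99 + (-2.66)²·32 + 2·(-8)·(-2.66)·(-3)
= 6336 + 226.4192 + (-127.68) = 6434.7392.

variance of Y = 6434.7392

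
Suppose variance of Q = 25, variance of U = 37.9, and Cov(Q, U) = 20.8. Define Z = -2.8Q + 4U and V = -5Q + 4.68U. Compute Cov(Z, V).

Cov(Z, V) = 370.9248

By bilinearity, Cov(Z, V) = ac·variance of Q + bd·variance of U + (ad+bc)·Cov(Q, U), with a=-2.8, b=4, c=-5, d=4.68.
ac·variance of Q = (-2.8)·(-5)·25 = 350
bd·variance of U = 4·4.68·37.9 = 709.488
(ad+bc)·Cov(Q, U) = (-33.104)·20.8 = -688.5632
Cov(Z, V) = 350 + 709.488 + (-688.5632) = 370.9248.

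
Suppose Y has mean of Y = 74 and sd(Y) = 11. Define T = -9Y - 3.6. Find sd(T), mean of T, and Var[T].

T = -9Y - 3.6 is linear with a = -9, b = -3.6.
sd(T) = |a|·sd(Y) = |-9|·11 = 99.
mean of T = a·mean of Y + b = (-9)·74 + (-3.6) = -669.6.
Var[Y] = 11² = 121.
Var[T] = a²·Var[Y] = (-9)²·121 = 9801 (the additive constant -3.6 does not affect variance).

sd(T) = 99, mean of T = -669.6, Var[T] = 9801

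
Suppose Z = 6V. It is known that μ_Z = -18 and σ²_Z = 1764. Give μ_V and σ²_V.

μ_V = -3, σ²_V = 49

From Z = 6V: μ_Z = a·μ_V + b, so μ_V = (μ_Z − b)/a = (-18 − 0)/6 = -3.
σ²_Z = a²·σ²_V, so σ²_V = 1764/6² = 49.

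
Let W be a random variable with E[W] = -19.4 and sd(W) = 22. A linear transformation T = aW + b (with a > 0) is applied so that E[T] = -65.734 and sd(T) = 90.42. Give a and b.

sd(T) = a·sd(W) (a > 0), so a = 90.42/22 = 4.11.
E[T] = a·E[W] + b, so b = -65.734 − 4.11·(-19.4) = 14.

a = 4.11, b = 14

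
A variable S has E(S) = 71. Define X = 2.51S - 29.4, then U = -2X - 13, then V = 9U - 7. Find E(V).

E(V) = -2802.58

E(X) = 2.51·71 + (-29.4) = 148.81.
E(U) = (-2)·148.81 + (-13) = -310.62.
E(V) = 9·(-310.62) + (-7) = -2802.58.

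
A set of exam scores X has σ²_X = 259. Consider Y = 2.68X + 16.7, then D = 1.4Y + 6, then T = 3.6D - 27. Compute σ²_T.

σ²_Y = 2.68²·259 = 1860.2416.
σ²_D = 1.4²·1860.2416 = 3646.073536.
σ²_T = 3.6²·3646.073536 = 47253.11302656.

σ²_T = 47253.11302656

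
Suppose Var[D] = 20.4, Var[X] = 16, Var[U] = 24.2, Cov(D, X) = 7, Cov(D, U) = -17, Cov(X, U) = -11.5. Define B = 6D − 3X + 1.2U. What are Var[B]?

Var[B] = a²·Var[D] + b²·Var[X] + c²·Var[U] + 2ab·Cov(D, X) + 2ac·Cov(D, U) + 2bc·Cov(X, U), with a = 6, b = -3, c = 1.2.
= 734.4 + 144 + 34.848 + (-252) + (-244.8) + 82.8
= 499.248.

Var[B] = 499.248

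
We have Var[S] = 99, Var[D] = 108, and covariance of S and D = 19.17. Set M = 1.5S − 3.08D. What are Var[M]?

Var[M] = a²·Var[S] + b²·Var[D] + 2ab·covariance of S and D with a = 1.5, b = -3.08.
= 1.5²·99 + (-3.08)²·108 + 2·1.5·(-3.08)·19.17
= 222.75 + 1024.5312 + (-177.1308) = 1070.1504.

Var[M] = 1070.1504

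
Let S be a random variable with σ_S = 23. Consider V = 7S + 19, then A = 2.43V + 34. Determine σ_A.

σ_V = |7|·23 = 161.
σ_A = |2.43|·161 = 391.23.

σ_A = 391.23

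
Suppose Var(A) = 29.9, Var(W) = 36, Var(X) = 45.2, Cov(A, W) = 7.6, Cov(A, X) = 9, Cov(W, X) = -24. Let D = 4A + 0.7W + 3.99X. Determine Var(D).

Var(D) = a²·Var(A) + b²·Var(W) + c²·Var(X) + 2ab·Cov(A, W) + 2ac·Cov(A, X) + 2bc·Cov(W, X), with a = 4, b = 0.7, c = 3.99.
= 478.4 + 17.64 + 719.58852 + 42.56 + 287.28 + (-134.064)
= 1411.40452.

Var(D) = 1411.40452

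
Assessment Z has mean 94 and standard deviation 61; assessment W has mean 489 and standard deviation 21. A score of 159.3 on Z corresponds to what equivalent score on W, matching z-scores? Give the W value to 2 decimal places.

W = 511.48

z = (159.3 − 94)/61 ≈ 1.0705.
W = 489 + z·21 = 489 + (159.3 − 94)·21/61 ≈ 511.48.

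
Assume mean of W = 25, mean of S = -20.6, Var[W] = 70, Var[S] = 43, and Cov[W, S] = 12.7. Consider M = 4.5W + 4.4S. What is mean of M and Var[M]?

mean of M = 21.86, Var[M] = 2752.9

mean of M = 4.5·mean of W + 4.4·mean of S = 4.5·25 + 4.4·(-20.6) = 21.86.
Var[M] = a²·Var[W] + b²·Var[S] + 2ab·Cov[W, S] with a = 4.5, b = 4.4.
= 4.5²·70 + 4.4²·43 + 2·4.5·4.4·12.7
= 1417.5 + 832.48 + 502.92 = 2752.9.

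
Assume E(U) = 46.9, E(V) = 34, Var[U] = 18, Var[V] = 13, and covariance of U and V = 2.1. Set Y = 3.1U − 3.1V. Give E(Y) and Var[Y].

E(Y) = 39.99, Var[Y] = 257.548

E(Y) = 3.1·E(U) + (-3.1)·E(V) = 3.1·46.9 + (-3.1)·34 = 39.99.
Var[Y] = a²·Var[U] + b²·Var[V] + 2ab·covariance of U and V with a = 3.1, b = -3.1.
= 3.1²·18 + (-3.1)²·13 + 2·3.1·(-3.1)·2.1
= 172.98 + 124.93 + (-40.362) = 257.548.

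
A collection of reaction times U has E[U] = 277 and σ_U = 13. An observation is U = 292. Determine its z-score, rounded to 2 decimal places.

z = (U − E[U]) / σ_U = (292 − 277) / 13 ≈ 1.15.

z = 1.15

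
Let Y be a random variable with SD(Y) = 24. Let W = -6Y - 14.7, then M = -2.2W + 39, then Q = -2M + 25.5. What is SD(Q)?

SD(Q) = 633.6

SD(W) = |-6|·24 = 144.
SD(M) = |-2.2|·144 = 316.8.
SD(Q) = |-2|·316.8 = 633.6.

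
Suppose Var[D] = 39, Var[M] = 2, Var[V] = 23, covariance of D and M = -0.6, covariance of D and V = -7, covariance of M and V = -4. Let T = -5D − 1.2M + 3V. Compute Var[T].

Var[T] = 1416.48

Var[T] = a²·Var[D] + b²·Var[M] + c²·Var[V] + 2ab·covariance of D and M + 2ac·covariance of D and V + 2bc·covariance of M and V, with a = -5, b = -1.2, c = 3.
= 975 + 2.88 + 207 + (-7.2) + 210 + 28.8
= 1416.48.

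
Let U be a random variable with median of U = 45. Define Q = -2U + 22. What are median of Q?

A linear map preserves order up to sign, so median of Q = a·median of U + b = (-2)·45 + 22 = -68.

median of Q = -68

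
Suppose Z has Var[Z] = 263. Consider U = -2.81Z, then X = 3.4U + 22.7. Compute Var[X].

Var[U] = (-2.81)²·263 = 2076.6743.
Var[X] = 3.4²·2076.6743 = 24006.354908.

Var[X] = 24006.354908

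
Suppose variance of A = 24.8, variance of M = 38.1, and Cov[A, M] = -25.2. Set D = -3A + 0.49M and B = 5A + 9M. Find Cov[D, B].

Cov[D, B] = 414.681

By bilinearity, Cov[D, B] = ac·variance of A + bd·variance of M + (ad+bc)·Cov[A, M], with a=-3, b=0.49, c=5, d=9.
ac·variance of A = (-3)·5·24.8 = -372
bd·variance of M = 0.49·9·38.1 = 168.021
(ad+bc)·Cov[A, M] = (-24.55)·(-25.2) = 618.66
Cov[D, B] = -372 + 168.021 + 618.66 = 414.681.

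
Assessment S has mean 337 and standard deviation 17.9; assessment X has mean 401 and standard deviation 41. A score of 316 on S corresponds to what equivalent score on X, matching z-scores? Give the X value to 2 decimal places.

X = 352.90

z = (316 − 337)/17.9 ≈ -1.1732.
X = 401 + z·41 = 401 + (316 − 337)·41/17.9 ≈ 352.90.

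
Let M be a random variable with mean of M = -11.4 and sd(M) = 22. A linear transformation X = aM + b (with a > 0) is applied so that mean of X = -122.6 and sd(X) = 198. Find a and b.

a = 9, b = -20

sd(X) = a·sd(M) (a > 0), so a = 198/22 = 9.
mean of X = a·mean of M + b, so b = -122.6 − 9·(-11.4) = -20.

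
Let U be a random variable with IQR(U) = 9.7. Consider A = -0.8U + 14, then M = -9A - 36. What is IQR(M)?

IQR(M) = 69.84

IQR(A) = |-0.8|·9.7 = 7.76.
IQR(M) = |-9|·7.76 = 69.84.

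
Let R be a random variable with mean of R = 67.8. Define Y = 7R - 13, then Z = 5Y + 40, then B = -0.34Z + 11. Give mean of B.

mean of B = -787.32

mean of Y = 7·67.8 + (-13) = 461.6.
mean of Z = 5·461.6 + 40 = 2348.
mean of B = (-0.34)·2348 + 11 = -787.32.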